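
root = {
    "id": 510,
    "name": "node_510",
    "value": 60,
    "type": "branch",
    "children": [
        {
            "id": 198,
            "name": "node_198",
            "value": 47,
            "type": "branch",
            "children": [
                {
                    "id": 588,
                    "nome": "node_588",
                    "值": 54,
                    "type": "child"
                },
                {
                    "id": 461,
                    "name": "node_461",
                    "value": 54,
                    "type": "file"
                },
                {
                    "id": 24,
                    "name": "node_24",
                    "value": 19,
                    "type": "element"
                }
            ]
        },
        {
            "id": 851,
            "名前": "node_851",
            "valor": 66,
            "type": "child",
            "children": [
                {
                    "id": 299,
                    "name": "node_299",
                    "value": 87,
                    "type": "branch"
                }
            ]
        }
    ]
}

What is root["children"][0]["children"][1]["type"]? "file"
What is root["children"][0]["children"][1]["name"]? "node_461"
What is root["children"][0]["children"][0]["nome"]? "node_588"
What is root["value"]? 60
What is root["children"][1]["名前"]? "node_851"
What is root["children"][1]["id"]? 851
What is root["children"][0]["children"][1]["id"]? 461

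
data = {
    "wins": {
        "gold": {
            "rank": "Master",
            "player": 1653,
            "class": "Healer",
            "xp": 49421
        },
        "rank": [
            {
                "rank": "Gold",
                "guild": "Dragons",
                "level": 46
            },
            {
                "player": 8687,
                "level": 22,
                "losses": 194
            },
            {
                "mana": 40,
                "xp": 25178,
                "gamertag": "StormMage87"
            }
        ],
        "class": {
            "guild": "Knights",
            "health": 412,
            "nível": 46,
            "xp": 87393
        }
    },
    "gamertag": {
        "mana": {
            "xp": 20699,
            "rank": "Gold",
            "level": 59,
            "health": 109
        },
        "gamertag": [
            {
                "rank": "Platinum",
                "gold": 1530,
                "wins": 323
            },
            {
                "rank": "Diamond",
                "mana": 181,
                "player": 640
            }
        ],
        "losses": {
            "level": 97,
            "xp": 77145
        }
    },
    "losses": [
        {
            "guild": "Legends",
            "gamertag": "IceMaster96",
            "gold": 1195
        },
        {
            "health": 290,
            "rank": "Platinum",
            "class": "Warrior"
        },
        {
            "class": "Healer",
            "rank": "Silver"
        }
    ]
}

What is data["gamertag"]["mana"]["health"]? 109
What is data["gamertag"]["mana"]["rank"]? "Gold"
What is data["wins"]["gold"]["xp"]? 49421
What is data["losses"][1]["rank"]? "Platinum"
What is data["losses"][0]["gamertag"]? "IceMaster96"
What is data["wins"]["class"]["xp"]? 87393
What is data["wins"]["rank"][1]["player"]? 8687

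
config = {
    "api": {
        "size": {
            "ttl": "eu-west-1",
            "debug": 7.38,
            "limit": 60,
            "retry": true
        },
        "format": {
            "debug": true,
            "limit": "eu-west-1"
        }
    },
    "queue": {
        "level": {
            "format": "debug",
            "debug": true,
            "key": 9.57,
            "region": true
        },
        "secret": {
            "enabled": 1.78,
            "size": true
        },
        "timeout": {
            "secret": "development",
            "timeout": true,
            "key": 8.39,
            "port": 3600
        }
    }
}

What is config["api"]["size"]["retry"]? True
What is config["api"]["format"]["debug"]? True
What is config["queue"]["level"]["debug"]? True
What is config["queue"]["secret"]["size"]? True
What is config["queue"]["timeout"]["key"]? 8.39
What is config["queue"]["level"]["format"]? "debug"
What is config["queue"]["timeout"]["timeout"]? True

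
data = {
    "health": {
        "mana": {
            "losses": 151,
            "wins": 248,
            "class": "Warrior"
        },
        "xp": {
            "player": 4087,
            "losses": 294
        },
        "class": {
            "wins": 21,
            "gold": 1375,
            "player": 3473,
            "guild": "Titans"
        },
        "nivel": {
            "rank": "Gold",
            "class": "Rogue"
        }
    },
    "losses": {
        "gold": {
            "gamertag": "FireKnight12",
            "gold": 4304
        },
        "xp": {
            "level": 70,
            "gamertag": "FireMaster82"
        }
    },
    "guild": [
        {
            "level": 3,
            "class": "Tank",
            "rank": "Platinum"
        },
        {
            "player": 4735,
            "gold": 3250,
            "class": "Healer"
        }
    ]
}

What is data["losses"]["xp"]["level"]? 70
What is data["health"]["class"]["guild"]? "Titans"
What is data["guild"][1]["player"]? 4735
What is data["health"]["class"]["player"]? 3473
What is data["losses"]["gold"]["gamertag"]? "FireKnight12"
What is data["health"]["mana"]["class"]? "Warrior"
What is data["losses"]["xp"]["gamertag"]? "FireMaster82"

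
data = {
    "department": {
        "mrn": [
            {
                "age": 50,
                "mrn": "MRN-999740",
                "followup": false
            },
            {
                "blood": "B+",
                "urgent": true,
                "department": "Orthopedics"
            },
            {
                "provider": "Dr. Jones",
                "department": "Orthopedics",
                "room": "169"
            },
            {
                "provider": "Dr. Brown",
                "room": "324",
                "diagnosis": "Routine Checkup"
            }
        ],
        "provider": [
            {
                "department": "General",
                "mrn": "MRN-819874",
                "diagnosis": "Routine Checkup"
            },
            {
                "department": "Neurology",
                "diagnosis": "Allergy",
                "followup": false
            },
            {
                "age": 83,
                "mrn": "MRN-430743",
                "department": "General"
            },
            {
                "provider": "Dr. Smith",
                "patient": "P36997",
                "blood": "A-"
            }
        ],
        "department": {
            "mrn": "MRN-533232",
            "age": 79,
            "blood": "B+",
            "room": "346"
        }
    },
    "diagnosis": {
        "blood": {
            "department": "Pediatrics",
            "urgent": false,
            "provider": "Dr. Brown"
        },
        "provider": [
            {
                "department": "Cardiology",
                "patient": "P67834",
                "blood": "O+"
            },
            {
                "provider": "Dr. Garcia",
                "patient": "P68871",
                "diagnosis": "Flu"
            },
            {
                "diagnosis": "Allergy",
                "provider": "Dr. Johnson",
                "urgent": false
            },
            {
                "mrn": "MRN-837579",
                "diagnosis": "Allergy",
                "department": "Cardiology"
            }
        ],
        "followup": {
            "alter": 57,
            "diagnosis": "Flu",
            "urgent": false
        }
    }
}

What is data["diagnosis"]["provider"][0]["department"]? "Cardiology"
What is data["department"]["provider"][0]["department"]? "General"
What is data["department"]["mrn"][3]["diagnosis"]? "Routine Checkup"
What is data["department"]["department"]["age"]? 79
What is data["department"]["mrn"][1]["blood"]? "B+"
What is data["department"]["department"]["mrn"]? "MRN-533232"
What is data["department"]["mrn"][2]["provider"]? "Dr. Jones"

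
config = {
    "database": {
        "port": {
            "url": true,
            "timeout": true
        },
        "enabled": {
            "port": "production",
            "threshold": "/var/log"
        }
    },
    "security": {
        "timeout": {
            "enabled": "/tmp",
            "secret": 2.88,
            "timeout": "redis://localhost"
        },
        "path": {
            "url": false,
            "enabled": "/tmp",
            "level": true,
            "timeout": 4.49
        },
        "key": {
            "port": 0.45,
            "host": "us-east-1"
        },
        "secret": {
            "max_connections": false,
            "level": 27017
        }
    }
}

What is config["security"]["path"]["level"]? True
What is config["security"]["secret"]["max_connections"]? False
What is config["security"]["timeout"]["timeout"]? "redis://localhost"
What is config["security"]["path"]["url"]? False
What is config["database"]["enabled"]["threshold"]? "/var/log"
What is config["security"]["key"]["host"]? "us-east-1"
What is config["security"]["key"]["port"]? 0.45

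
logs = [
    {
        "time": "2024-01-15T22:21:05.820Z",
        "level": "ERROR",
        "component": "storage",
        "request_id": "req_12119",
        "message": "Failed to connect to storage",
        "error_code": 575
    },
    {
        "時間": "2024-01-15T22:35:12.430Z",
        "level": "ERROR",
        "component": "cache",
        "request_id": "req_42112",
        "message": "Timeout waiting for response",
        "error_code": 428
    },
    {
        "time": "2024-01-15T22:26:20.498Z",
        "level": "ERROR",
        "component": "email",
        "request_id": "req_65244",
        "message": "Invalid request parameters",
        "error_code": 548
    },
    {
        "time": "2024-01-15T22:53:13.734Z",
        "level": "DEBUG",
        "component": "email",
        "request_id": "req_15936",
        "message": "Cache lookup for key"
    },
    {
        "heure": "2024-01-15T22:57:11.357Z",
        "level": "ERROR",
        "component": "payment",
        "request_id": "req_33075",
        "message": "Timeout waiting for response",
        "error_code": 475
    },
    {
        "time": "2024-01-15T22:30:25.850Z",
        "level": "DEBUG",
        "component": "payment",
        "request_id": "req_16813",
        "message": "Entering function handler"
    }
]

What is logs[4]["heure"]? "2024-01-15T22:57:11.357Z"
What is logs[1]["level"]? "ERROR"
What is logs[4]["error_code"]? 475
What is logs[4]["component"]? "payment"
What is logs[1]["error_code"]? 428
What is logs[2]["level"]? "ERROR"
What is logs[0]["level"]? "ERROR"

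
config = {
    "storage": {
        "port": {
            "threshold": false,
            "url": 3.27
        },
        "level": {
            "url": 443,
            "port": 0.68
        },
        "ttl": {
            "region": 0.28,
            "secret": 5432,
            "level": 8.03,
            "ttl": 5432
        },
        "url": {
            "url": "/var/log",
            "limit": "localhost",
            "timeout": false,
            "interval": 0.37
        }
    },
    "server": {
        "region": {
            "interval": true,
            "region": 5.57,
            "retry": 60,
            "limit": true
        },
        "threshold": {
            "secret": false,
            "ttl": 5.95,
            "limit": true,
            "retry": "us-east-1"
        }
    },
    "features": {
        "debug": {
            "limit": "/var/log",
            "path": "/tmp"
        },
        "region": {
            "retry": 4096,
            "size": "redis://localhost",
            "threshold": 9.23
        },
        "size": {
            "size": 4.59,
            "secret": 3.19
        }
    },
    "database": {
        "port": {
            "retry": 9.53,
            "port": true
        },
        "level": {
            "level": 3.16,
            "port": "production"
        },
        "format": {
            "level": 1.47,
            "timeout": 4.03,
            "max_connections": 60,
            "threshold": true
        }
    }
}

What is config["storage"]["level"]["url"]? 443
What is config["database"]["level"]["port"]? "production"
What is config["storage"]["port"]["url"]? 3.27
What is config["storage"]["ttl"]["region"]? 0.28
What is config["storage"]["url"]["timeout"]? False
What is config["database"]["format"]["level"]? 1.47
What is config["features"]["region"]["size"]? "redis://localhost"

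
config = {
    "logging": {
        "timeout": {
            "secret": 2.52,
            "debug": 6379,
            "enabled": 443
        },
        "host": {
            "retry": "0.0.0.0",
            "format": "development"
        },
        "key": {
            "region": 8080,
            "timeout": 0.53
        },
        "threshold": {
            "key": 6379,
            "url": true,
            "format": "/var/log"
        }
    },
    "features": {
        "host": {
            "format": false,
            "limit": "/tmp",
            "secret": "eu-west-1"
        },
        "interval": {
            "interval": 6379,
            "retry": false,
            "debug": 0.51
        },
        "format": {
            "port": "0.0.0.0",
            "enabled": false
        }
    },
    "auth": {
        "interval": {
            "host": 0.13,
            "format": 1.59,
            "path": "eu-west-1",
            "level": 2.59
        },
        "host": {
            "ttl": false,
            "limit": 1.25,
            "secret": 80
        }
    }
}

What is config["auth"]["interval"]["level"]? 2.59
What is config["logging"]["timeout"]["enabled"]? 443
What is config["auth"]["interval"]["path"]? "eu-west-1"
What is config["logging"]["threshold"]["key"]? 6379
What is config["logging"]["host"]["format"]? "development"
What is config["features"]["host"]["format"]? False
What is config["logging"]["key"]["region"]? 8080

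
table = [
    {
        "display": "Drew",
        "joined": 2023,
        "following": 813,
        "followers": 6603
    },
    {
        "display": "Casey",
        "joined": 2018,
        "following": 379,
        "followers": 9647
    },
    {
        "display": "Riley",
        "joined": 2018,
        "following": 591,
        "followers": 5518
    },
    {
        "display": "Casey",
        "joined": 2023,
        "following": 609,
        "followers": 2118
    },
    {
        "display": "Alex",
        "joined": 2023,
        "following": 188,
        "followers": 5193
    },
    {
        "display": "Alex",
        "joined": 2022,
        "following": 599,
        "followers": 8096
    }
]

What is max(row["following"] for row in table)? 813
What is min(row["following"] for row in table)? 188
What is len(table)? 6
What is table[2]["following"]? 591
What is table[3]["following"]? 609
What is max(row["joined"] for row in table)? 2023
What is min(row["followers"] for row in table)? 2118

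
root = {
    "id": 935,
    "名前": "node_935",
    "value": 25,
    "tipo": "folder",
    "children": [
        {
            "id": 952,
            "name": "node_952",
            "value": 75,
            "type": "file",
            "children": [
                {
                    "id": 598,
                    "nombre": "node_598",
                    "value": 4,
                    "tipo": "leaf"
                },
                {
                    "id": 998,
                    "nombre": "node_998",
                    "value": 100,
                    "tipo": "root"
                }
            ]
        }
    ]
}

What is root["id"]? 935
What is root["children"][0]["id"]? 952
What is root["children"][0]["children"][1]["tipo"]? "root"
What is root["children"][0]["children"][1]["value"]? 100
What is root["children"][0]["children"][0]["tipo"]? "leaf"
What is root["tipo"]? "folder"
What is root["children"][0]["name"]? "node_952"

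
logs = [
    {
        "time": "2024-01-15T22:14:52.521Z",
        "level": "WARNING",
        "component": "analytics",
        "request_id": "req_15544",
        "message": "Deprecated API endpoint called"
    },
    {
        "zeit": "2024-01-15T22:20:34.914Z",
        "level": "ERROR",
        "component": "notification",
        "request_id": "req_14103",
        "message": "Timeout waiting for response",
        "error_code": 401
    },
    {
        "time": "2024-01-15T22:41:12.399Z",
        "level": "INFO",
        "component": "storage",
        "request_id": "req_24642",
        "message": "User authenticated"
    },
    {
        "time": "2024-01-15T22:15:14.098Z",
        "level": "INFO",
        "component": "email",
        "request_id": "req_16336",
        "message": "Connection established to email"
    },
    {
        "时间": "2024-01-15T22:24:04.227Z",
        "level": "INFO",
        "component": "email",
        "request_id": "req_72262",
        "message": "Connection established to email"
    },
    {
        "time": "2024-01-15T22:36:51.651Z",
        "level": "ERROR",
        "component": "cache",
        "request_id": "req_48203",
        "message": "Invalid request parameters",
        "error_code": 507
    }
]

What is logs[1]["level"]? "ERROR"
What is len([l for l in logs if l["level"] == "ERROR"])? 2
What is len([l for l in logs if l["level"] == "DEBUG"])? 0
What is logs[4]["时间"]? "2024-01-15T22:24:04.227Z"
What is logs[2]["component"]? "storage"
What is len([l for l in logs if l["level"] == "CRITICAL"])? 0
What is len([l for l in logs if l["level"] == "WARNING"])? 1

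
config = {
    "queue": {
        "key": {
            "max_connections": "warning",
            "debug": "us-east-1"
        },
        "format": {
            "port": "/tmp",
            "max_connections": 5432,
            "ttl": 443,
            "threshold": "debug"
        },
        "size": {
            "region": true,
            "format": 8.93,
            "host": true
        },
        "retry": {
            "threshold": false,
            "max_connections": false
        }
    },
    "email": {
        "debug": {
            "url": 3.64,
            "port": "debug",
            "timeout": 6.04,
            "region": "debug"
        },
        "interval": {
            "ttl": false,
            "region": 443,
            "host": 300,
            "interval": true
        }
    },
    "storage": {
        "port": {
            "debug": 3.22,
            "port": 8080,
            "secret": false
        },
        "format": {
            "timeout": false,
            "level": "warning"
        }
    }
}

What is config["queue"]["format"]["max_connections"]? 5432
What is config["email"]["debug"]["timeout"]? 6.04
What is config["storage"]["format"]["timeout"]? False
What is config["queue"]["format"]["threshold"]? "debug"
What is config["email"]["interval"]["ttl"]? False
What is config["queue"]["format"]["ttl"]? 443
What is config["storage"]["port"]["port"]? 8080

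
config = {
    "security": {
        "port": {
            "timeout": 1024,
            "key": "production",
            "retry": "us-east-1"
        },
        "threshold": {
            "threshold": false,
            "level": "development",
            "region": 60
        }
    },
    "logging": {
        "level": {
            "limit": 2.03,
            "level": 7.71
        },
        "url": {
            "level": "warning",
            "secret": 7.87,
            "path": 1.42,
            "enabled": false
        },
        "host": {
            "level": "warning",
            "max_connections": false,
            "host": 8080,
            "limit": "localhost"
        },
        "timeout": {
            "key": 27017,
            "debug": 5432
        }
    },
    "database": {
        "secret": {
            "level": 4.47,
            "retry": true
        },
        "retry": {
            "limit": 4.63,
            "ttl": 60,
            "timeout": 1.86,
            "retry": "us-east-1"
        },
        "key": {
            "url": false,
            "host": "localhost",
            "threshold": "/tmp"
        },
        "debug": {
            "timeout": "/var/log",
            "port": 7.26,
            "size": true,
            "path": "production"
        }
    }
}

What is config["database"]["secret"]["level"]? 4.47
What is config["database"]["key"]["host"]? "localhost"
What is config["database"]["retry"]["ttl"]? 60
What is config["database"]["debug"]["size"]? True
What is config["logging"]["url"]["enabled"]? False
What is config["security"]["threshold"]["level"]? "development"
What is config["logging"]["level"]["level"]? 7.71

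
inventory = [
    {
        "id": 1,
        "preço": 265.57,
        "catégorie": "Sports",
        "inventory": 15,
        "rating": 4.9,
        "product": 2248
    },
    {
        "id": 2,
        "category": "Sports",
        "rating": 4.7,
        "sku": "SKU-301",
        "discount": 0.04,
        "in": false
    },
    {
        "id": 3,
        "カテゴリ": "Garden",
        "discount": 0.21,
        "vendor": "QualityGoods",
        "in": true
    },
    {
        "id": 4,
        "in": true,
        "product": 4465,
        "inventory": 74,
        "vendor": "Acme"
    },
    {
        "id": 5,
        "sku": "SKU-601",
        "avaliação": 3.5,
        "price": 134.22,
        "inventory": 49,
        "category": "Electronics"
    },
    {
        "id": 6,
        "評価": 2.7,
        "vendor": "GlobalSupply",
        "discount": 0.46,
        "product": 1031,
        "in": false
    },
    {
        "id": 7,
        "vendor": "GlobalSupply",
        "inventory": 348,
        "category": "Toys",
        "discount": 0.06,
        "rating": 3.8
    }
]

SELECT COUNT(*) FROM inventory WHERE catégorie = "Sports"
1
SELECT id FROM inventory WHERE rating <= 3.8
[7]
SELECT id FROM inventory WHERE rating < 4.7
[7]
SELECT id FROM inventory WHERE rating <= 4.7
[2, 7]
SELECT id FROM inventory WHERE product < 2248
[6]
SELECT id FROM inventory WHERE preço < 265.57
[]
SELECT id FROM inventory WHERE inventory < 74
[1, 5]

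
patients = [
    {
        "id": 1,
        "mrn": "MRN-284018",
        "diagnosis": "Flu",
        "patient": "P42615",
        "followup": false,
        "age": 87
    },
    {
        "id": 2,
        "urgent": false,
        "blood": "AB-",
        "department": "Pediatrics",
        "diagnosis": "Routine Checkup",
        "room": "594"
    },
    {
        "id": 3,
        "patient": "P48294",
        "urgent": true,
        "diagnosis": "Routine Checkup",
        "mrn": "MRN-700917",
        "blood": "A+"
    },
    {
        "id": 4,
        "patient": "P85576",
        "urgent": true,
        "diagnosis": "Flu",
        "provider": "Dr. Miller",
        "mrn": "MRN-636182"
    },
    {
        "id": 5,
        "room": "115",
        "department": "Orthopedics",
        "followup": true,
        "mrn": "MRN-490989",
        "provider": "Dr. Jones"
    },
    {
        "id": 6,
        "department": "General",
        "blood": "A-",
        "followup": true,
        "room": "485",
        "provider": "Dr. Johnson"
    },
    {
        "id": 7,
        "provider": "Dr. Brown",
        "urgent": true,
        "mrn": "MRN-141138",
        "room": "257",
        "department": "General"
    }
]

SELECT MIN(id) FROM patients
1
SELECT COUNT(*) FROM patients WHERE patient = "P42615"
1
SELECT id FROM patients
[1, 2, 3, 4, 5, 6, 7]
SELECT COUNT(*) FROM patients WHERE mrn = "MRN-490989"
1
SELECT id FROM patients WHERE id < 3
[1, 2]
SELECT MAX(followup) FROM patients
True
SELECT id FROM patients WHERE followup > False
[5, 6]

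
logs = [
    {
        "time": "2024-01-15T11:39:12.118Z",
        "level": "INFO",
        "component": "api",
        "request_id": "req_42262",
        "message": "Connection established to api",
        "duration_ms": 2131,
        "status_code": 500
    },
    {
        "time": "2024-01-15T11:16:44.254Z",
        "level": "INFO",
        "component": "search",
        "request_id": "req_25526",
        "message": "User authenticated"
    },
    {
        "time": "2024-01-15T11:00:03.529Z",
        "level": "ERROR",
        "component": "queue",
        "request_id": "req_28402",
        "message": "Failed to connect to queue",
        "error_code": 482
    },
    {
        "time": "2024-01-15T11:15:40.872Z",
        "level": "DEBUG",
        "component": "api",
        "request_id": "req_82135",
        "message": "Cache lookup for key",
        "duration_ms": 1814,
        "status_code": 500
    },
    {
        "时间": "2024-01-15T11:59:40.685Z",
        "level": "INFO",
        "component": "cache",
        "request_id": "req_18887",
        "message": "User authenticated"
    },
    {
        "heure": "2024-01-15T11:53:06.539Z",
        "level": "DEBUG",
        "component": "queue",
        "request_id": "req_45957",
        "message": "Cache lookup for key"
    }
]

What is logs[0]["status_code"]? 500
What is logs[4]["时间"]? "2024-01-15T11:59:40.685Z"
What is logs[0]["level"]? "INFO"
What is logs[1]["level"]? "INFO"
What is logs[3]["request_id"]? "req_82135"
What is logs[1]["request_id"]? "req_25526"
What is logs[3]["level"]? "DEBUG"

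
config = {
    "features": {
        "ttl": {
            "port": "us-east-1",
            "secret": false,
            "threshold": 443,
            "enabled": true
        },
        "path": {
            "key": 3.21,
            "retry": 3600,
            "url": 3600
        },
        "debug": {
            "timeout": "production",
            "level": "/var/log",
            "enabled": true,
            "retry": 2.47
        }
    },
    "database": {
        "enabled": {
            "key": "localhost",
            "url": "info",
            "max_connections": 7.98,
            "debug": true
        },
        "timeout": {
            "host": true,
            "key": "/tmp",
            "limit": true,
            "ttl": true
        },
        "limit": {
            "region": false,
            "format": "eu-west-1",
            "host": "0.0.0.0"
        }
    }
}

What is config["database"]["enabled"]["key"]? "localhost"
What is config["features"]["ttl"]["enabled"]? True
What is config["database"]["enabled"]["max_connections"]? 7.98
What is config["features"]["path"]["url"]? 3600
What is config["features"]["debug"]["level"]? "/var/log"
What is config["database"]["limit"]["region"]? False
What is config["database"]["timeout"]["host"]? True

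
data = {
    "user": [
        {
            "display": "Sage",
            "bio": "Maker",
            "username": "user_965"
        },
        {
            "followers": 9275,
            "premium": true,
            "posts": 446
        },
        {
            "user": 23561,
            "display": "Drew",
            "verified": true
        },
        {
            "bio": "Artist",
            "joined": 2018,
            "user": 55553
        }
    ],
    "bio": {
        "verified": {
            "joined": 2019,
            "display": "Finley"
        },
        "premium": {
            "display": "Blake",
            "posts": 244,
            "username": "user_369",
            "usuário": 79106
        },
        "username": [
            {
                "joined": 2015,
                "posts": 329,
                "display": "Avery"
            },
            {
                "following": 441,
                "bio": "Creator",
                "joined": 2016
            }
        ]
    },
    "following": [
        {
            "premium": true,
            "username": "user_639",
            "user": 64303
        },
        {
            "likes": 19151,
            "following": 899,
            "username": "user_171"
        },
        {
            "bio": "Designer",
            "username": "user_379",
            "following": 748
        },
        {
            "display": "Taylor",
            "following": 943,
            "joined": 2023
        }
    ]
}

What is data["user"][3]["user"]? 55553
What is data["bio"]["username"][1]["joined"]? 2016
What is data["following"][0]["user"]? 64303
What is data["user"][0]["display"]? "Sage"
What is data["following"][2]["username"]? "user_379"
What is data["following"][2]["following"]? 748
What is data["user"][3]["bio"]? "Artist"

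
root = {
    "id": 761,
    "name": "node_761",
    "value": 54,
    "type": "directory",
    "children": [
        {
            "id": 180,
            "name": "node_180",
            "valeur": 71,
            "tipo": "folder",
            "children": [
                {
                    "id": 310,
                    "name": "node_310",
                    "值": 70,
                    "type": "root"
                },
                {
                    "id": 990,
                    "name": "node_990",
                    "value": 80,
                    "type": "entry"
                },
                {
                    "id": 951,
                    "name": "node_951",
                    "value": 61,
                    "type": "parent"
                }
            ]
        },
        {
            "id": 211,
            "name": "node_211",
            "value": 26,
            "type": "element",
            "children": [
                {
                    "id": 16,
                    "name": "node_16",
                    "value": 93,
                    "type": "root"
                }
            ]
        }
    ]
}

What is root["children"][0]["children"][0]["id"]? 310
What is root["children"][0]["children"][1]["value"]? 80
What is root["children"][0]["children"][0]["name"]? "node_310"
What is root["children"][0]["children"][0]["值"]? 70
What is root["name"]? "node_761"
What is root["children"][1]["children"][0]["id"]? 16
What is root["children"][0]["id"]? 180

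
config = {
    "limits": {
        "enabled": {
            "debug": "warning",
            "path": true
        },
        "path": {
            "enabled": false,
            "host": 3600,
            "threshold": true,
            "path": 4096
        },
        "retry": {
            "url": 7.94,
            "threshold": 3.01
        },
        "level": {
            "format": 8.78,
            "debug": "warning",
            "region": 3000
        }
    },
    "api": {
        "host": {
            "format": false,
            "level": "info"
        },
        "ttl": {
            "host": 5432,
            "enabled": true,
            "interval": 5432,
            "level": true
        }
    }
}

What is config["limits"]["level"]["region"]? 3000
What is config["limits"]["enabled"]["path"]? True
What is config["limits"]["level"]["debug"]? "warning"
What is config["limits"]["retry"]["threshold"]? 3.01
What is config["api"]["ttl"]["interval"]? 5432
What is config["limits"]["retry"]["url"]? 7.94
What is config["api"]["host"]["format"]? False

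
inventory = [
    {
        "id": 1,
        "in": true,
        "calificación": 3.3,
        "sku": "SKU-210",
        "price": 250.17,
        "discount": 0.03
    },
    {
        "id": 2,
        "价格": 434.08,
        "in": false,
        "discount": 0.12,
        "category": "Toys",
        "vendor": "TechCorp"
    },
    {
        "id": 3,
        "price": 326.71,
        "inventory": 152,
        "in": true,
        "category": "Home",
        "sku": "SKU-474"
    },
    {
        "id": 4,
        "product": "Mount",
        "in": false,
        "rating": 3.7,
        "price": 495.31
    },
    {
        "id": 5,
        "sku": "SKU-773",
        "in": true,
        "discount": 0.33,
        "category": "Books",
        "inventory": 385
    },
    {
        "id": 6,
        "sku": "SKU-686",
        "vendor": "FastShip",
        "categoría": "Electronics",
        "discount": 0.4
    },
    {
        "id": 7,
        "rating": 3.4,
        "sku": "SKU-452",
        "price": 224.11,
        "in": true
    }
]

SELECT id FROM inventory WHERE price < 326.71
[1, 7]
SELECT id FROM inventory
[1, 2, 3, 4, 5, 6, 7]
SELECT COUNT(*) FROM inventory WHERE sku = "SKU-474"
1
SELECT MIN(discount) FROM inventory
0.03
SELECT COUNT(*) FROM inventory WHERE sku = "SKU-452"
1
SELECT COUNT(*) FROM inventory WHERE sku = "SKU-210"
1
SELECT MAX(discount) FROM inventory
0.4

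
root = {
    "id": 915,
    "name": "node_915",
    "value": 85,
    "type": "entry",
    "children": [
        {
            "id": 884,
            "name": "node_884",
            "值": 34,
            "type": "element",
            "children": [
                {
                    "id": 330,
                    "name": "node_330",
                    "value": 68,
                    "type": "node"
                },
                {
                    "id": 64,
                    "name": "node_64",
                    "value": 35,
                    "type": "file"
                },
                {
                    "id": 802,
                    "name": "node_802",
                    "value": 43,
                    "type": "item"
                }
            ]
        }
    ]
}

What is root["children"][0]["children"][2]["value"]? 43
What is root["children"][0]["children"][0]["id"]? 330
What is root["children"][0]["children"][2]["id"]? 802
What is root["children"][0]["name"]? "node_884"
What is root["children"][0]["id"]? 884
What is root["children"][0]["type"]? "element"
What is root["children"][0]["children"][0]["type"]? "node"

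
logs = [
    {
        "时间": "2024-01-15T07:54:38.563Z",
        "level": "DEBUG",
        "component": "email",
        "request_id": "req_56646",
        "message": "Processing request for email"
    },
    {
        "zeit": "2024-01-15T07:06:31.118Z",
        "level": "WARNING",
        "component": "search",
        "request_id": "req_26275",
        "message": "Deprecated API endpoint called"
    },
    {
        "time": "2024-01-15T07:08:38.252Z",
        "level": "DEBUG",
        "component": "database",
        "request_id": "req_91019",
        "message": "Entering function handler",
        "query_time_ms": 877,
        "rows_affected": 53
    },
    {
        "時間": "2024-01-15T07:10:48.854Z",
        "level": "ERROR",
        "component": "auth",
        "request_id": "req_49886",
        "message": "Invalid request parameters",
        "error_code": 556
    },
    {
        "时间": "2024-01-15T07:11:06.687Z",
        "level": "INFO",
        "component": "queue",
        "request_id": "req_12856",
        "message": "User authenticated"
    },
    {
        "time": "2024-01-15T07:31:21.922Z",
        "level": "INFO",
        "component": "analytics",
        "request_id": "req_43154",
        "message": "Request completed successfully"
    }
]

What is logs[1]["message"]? "Deprecated API endpoint called"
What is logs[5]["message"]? "Request completed successfully"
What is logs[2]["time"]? "2024-01-15T07:08:38.252Z"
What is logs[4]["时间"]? "2024-01-15T07:11:06.687Z"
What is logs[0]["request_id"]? "req_56646"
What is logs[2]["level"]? "DEBUG"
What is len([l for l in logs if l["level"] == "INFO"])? 2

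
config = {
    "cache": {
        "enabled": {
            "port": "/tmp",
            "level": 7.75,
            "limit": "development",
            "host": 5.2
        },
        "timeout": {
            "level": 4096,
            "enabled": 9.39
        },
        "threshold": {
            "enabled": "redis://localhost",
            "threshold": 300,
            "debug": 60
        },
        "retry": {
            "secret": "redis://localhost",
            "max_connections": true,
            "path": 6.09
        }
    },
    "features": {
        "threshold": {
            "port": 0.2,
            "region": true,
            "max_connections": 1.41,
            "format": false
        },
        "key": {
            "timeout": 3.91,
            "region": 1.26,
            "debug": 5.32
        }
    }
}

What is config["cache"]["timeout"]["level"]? 4096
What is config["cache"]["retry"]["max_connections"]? True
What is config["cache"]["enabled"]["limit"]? "development"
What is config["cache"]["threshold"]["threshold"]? 300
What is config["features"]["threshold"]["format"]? False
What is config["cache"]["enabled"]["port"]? "/tmp"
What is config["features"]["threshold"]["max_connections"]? 1.41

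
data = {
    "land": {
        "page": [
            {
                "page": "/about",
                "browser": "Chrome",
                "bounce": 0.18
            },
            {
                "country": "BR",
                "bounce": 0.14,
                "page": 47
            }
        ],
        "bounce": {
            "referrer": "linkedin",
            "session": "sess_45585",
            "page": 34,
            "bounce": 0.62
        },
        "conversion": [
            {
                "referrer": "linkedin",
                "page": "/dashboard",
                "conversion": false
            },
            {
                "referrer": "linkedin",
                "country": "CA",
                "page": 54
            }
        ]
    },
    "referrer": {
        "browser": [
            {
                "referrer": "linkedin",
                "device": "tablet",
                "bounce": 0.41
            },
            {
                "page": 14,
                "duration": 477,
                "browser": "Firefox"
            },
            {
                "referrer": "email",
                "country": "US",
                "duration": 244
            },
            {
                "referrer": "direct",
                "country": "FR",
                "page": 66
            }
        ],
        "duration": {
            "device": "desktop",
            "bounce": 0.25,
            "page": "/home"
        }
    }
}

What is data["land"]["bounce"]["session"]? "sess_45585"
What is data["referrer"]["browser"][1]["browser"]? "Firefox"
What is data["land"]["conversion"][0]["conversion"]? False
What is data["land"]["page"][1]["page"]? 47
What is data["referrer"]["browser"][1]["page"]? 14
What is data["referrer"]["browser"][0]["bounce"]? 0.41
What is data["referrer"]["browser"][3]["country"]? "FR"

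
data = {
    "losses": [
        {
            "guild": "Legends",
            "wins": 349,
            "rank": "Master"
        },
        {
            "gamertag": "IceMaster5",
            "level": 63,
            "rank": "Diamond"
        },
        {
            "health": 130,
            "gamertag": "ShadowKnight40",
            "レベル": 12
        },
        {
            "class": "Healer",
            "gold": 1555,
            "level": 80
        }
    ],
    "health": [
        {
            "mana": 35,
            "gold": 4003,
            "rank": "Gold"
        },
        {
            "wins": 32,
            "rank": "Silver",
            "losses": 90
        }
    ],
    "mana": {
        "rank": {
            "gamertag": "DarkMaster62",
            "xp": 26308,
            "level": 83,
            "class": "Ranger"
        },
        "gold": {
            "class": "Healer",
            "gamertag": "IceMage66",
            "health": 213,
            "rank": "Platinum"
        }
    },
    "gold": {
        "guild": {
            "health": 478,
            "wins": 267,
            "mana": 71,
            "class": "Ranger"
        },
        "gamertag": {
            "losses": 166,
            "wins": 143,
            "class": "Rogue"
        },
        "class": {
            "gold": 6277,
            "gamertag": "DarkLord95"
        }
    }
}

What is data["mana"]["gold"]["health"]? 213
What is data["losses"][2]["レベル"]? 12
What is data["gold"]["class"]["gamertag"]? "DarkLord95"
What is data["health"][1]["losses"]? 90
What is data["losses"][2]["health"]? 130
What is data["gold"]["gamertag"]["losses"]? 166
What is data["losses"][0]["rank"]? "Master"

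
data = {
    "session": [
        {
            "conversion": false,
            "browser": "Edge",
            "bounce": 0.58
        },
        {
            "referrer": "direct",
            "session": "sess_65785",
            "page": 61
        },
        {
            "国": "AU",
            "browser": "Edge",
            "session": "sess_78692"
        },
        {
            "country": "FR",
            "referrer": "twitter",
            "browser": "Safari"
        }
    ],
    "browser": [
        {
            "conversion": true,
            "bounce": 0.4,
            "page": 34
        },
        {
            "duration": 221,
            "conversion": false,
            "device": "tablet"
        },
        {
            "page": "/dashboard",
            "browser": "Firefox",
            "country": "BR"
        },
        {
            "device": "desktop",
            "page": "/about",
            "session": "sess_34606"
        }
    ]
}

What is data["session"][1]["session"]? "sess_65785"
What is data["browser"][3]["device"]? "desktop"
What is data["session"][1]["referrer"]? "direct"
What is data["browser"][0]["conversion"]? True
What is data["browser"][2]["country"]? "BR"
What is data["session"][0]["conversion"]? False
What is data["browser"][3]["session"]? "sess_34606"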